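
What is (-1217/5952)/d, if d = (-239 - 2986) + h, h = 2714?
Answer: 1217/3041472 ≈ 0.00040014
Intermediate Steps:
d = -511 (d = (-239 - 2986) + 2714 = -3225 + 2714 = -511)
(-1217/5952)/d = -1217/5952/(-511) = -1217*1/5952*(-1/511) = -1217/5952*(-1/511) = 1217/3041472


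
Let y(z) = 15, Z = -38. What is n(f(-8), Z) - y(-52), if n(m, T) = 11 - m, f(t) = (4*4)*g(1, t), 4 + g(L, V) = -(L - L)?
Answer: 60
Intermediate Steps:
g(L, V) = -4 (g(L, V) = -4 - (L - L) = -4 - 1*0 = -4 + 0 = -4)
f(t) = -64 (f(t) = (4*4)*(-4) = 16*(-4) = -64)
n(f(-8), Z) - y(-52) = (11 - 1*(-64)) - 1*15 = (11 + 64) - 15 = 75 - 15 = 60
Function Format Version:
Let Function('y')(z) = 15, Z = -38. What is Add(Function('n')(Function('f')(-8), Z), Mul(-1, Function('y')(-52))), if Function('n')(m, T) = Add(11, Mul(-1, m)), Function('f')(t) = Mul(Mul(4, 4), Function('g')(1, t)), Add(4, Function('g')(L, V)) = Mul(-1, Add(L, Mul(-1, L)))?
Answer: 60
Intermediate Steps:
Function('g')(L, V) = -4 (Function('g')(L, V) = Add(-4, Mul(-1, Add(L, Mul(-1, L)))) = Add(-4, Mul(-1, 0)) = Add(-4, 0) = -4)
Function('f')(t) = -64 (Function('f')(t) = Mul(Mul(4, 4), -4) = Mul(16, -4) = -64)
Add(Function('n')(Function('f')(-8), Z), Mul(-1, Function('y')(-52))) = Add(Add(11, Mul(-1, -64)), Mul(-1, 15)) = Add(Add(11, 64), -15) = Add(75, -15) = 60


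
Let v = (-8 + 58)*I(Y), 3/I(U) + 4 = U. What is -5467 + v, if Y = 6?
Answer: -5392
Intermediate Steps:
I(U) = 3/(-4 + U)
v = 75 (v = (-8 + 58)*(3/(-4 + 6)) = 50*(3/2) = 75)
-5467 + v = -5467 + 75 = -5392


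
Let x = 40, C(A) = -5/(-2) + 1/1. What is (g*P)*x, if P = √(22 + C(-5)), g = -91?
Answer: -1820*√102 ≈ -18381.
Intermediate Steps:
C(A) = 7/2 (C(A) = -5*(-½) + 1*1 = 5/2 + 1 = 7/2)
P = √102/2 (P = √(22 + 7/2) = √(51/2) = √102/2 ≈ 5.0498)
(g*P)*x = -91*√102/2*40 = -1820*√102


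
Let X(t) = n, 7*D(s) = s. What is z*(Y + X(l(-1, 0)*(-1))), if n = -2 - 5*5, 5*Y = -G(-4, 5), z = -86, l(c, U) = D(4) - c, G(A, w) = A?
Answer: 11266/5 ≈ 2253.2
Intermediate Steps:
D(s) = s/7
l(c, U) = 4/7 - c (l(c, U) = (1/7)*4 - c = 4/7 - c)
Y = 4/5 (Y = (-1*(-4))/5 = (1/5)*4 = 4/5 ≈ 0.80000)
n = -27 (n = -2 - 25 = -27)
X(t) = -27
z*(Y + X(l(-1, 0)*(-1))) = -86*(4/5 - 27) = -86*(-131/5) = 11266/5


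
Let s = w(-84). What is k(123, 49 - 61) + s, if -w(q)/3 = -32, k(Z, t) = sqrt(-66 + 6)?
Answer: 96 + 2*I*sqrt(15) ≈ 96.0 + 7.746*I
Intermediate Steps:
k(Z, t) = 2*I*sqrt(15) (k(Z, t) = sqrt(-60) = 2*I*sqrt(15))
w(q) = 96 (w(q) = -3*(-32) = 96)
s = 96
k(123, 49 - 61) + s = 2*I*sqrt(15) + 96 = 96 + 2*I*sqrt(15)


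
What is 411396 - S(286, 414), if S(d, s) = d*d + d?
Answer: 329314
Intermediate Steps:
S(d, s) = d + d² (S(d, s) = d² + d = d + d²)
411396 - S(286, 414) = 411396 - 286*(1 + 286) = 411396 - 286*287 = 411396 - 1*82082 = 411396 - 82082 = 329314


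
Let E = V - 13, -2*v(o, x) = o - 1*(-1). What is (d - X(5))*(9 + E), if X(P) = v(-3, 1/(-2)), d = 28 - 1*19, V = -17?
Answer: -168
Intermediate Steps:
v(o, x) = -½ - o/2 (v(o, x) = -(o - 1*(-1))/2 = -(o + 1)/2 = -(1 + o)/2 = -½ - o/2)
d = 9 (d = 28 - 19 = 9)
X(P) = 1 (X(P) = -½ - ½*(-3) = -½ + 3/2 = 1)
E = -30 (E = -17 - 13 = -30)
(d - X(5))*(9 + E) = (9 - 1*1)*(9 - 30) = (9 - 1)*(-21) = 8*(-21) = -168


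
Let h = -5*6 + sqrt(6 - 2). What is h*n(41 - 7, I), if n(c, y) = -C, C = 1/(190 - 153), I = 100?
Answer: 28/37 ≈ 0.75676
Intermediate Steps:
h = -28 (h = -30 + sqrt(4) = -30 + 2 = -28)
C = 1/37 ≈ 0.027027
n(c, y) = -1/37 (n(c, y) = -1*1/37 = -1/37)
h*n(41 - 7, I) = -28*(-1/37) = 28/37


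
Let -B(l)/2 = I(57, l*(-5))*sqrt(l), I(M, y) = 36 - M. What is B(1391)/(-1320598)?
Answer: -21*sqrt(1391)/660299 ≈ -0.0011862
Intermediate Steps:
B(l) = 42*sqrt(l) (B(l) = -2*(36 - 1*57)*sqrt(l) = -2*(36 - 57)*sqrt(l) = -(-42)*sqrt(l) = 42*sqrt(l))
B(1391)/(-1320598) = (42*sqrt(1391))/(-1320598) = (42*sqrt(1391))*(-1/1320598) = -21*sqrt(1391)/660299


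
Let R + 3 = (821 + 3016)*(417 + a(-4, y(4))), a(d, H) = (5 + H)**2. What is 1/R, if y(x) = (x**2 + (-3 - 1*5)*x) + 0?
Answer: 1/2064303 ≈ 4.8443e-7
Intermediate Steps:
y(x) = x**2 - 8*x (y(x) = (x**2 + (-3 - 5)*x) + 0 = (x**2 - 8*x) + 0 = x**2 - 8*x)
R = 2064303 (R = -3 + (821 + 3016)*(417 + (5 + 4*(-8 + 4))**2) = -3 + 3837*(417 + (5 + 4*(-4))**2) = -3 + 3837*(417 + (5 - 16)**2) = -3 + 3837*(417 + (-11)**2) = -3 + 3837*(417 + 121) = -3 + 3837*538 = -3 + 2064306 = 2064303)
1/R = 1/2064303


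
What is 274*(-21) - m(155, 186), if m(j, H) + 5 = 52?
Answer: -5801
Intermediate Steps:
m(j, H) = 47 (m(j, H) = -5 + 52 = 47)
274*(-21) - m(155, 186) = 274*(-21) - 1*47 = -5754 - 47 = -5801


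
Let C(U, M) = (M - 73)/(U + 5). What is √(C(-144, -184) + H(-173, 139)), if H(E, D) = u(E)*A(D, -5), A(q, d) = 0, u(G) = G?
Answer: √35723/139 ≈ 1.3598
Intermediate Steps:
C(U, M) = (-73 + M)/(5 + U)
H(E, D) = 0 (H(E, D) = E*0 = 0)
√(C(-144, -184) + H(-173, 139)) = √((-73 - 184)/(5 - 144) + 0) = √(-257/(-139) + 0) = √(-1/139*(-257) + 0) = √(257/139 + 0) = √(257/139) = √35723/139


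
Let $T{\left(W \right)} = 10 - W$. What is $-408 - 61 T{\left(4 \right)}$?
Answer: $-774$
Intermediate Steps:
$-408 - 61 T{\left(4 \right)} = -408 - 61 \left(10 - 4\right) = -408 - 366 = -774$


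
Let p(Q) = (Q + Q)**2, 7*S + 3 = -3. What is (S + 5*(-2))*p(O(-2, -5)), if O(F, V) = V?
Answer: -7600/7 ≈ -1085.7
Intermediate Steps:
S = -6/7 (S = -3/7 + (1/7)*(-3) = -3/7 - 3/7 = -6/7 ≈ -0.85714)
p(Q) = 4*Q**2 (p(Q) = (2*Q)**2 = 4*Q**2)
(S + 5*(-2))*p(O(-2, -5)) = (-6/7 + 5*(-2))*(4*(-5)**2) = (-6/7 - 10)*(4*25) = -76/7*100 = -7600/7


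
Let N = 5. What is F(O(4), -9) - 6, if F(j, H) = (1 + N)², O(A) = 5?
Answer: 30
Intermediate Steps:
F(j, H) = 36 (F(j, H) = (1 + 5)² = 6² = 36)
F(O(4), -9) - 6 = 36 - 6 = 30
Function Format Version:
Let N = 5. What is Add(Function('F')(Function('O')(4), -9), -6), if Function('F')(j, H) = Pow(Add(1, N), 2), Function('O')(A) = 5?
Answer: 30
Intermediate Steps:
Function('F')(j, H) = 36 (Function('F')(j, H) = Pow(Add(1, 5), 2) = Pow(6, 2) = 36)
Add(Function('F')(Function('O')(4), -9), -6) = Add(36, -6) = 30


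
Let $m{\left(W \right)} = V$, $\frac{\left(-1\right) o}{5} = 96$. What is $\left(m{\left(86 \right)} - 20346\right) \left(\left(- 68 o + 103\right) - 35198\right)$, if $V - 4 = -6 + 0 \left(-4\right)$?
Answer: $49954340$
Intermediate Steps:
$o = -480$ ($o = \left(-5\right) 96 = -480$)
$V = -2$ ($V = 4 + \left(-6 + 0 \left(-4\right)\right) = 4 + \left(-6 + 0\right) = 4 - 6 = -2$)
$m{\left(W \right)} = -2$
$\left(m{\left(86 \right)} - 20346\right) \left(\left(- 68 o + 103\right) - 35198\right) = \left(-2 - 20346\right) \left(\left(\left(-68\right) \left(-480\right) + 103\right) - 35198\right) = - 20348 \left(\left(32640 + 103\right) - 35198\right) = - 20348 \left(32743 - 35198\right) = \left(-20348\right) \left(-2455\right) = 49954340$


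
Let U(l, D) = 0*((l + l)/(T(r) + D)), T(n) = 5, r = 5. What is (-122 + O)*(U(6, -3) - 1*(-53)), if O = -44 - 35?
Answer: -10653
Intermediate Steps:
O = -79
U(l, D) = 0 (U(l, D) = 0*((l + l)/(5 + D)) = 0*((2*l)/(5 + D)) = 0*(2*l/(5 + D)) = 0)
(-122 + O)*(U(6, -3) - 1*(-53)) = (-122 - 79)*(0 - 1*(-53)) = -201*(0 + 53) = -201*53 = -10653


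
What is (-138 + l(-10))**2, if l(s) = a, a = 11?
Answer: 16129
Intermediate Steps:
l(s) = 11
(-138 + l(-10))**2 = (-138 + 11)**2 = (-127)**2 = 16129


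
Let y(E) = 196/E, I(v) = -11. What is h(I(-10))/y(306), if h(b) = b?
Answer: -1683/98 ≈ -17.173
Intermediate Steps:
h(I(-10))/y(306) = -11/(196/306) = -11/(196*(1/306)) = -11/98/153 = -11*153/98 = -1683/98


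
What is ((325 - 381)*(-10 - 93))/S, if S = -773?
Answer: -5768/773 ≈ -7.4618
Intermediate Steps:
((325 - 381)*(-10 - 93))/S = ((325 - 381)*(-10 - 93))/(-773) = -56*(-103)*(-1/773) = 5768*(-1/773) = -5768/773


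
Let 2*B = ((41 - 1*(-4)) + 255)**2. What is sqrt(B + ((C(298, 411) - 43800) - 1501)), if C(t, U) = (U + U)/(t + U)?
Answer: I*sqrt(150724183)/709 ≈ 17.316*I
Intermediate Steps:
C(t, U) = 2*U/(U + t) (C(t, U) = (2*U)/(U + t) = 2*U/(U + t))
B = 45000 (B = ((41 - 1*(-4)) + 255)**2/2 = ((41 + 4) + 255)**2/2 = (45 + 255)**2/2 = (1/2)*300**2 = (1/2)*90000 = 45000)
sqrt(B + ((C(298, 411) - 43800) - 1501)) = sqrt(45000 + ((2*411/(411 + 298) - 43800) - 1501)) = sqrt(45000 + ((2*411/709 - 43800) - 1501)) = sqrt(45000 + ((2*411*(1/709) - 43800) - 1501)) = sqrt(45000 + ((822/709 - 43800) - 1501)) = sqrt(45000 + (-31053378/709 - 1501)) = sqrt(45000 - 32117587/709) = sqrt(-212587/709) = I*sqrt(150724183)/709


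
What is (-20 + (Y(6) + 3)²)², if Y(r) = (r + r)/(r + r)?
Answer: 16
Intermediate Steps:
Y(r) = 1 (Y(r) = (2*r)/((2*r)) = (2*r)*(1/(2*r)) = 1)
(-20 + (Y(6) + 3)²)² = (-20 + (1 + 3)²)² = (-20 + 4²)² = (-20 + 16)² = (-4)² = 16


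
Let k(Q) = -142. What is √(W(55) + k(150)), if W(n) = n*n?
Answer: 31*√3 ≈ 53.694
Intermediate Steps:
W(n) = n²
√(W(55) + k(150)) = √(55² - 142) = √(3025 - 142) = √2883 = 31*√3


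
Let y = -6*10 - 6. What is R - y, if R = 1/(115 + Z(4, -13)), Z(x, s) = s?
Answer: 6733/102 ≈ 66.010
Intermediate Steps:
y = -66 (y = -60 - 6 = -66)
R = 1/102 (R = 1/(115 - 13) = 1/102 ≈ 0.0098039)
R - y = 1/102 - 1*(-66) = 1/102 + 66 = 6733/102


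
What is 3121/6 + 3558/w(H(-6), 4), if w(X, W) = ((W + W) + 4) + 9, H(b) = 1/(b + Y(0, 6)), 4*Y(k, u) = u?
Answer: 28963/42 ≈ 689.60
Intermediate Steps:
Y(k, u) = u/4
H(b) = 1/(3/2 + b) (H(b) = 1/(b + (1/4)*6) = 1/(b + 3/2) = 1/(3/2 + b))
w(X, W) = 13 + 2*W (w(X, W) = (2*W + 4) + 9 = (4 + 2*W) + 9 = 13 + 2*W)
3121/6 + 3558/w(H(-6), 4) = 3121/6 + 3558/(13 + 2*4) = 3121*(1/6) + 3558/(13 + 8) = 3121/6 + 3558/21 = 3121/6 + 3558*(1/21) = 3121/6 + 1186/7 = 28963/42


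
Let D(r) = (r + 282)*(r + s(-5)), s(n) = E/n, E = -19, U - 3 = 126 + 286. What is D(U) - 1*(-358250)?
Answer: 3250768/5 ≈ 6.5015e+5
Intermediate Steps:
U = 415 (U = 3 + (126 + 286) = 3 + 412 = 415)
s(n) = -19/n
D(r) = (282 + r)*(19/5 + r) (D(r) = (r + 282)*(r - 19/(-5)) = (282 + r)*(r - 19*(-1/5)) = (282 + r)*(r + 19/5) = (282 + r)*(19/5 + r))
D(U) - 1*(-358250) = (5358/5 + 415**2 + (1429/5)*415) - 1*(-358250) = (5358/5 + 172225 + 118607) + 358250 = 1459518/5 + 358250 = 3250768/5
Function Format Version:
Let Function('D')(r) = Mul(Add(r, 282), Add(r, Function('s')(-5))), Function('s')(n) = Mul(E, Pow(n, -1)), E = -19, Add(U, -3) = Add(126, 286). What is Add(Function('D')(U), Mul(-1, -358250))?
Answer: Rational(3250768, 5) ≈ 6.5015e+5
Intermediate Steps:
U = 415 (U = Add(3, Add(126, 286)) = Add(3, 412) = 415)
Function('s')(n) = Mul(-19, Pow(n, -1))
Function('D')(r) = Mul(Add(282, r), Add(Rational(19, 5), r)) (Function('D')(r) = Mul(Add(r, 282), Add(r, Mul(-19, Pow(-5, -1)))) = Mul(Add(282, r), Add(r, Mul(-19, Rational(-1, 5)))) = Mul(Add(282, r), Add(r, Rational(19, 5))) = Mul(Add(282, r), Add(Rational(19, 5), r)))
Add(Function('D')(U), Mul(-1, -358250)) = Add(Add(Rational(5358, 5), Pow(415, 2), Mul(Rational(1429, 5), 415)), Mul(-1, -358250)) = Add(Add(Rational(5358, 5), 172225, 118607), 358250) = Add(Rational(1459518, 5), 358250) = Rational(3250768, 5)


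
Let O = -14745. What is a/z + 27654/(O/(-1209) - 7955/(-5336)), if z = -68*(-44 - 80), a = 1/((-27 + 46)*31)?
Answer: 295341664560653041/146174012302640 ≈ 2020.5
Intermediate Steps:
a = 1/589 (a = 1/(19*31) = 1/589 ≈ 0.0016978)
z = 8432 (z = -68*(-124) = 8432)
a/z + 27654/(O/(-1209) - 7955/(-5336)) = (1/589)/8432 + 27654/(-14745/(-1209) - 7955/(-5336)) = (1/589)*(1/8432) + 27654/(-14745*(-1/1209) - 7955*(-1/5336)) = 1/4966448 + 27654/(4915/403 + 7955/5336) = 1/4966448 + 27654/(29432305/2150408) = 1/4966448 + 27654*(2150408/29432305) = 1/4966448 + 59467382832/29432305 = 295341664560653041/146174012302640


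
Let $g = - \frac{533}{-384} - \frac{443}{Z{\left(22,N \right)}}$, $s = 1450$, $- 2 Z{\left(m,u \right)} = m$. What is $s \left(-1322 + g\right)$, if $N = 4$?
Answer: $- \frac{3920910925}{2112} \approx -1.8565 \cdot 10^{6}$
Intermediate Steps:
$Z{\left(m,u \right)} = - \frac{m}{2}$
$g = \frac{175975}{4224}$ ($g = - \frac{533}{-384} - \frac{443}{\left(- \frac{1}{2}\right) 22} = \left(-533\right) \left(- \frac{1}{384}\right) - \frac{443}{-11} = \frac{533}{384} - - \frac{443}{11} = \frac{533}{384} + \frac{443}{11} = \frac{175975}{4224} \approx 41.661$)
$s \left(-1322 + g\right) = 1450 \left(-1322 + \frac{175975}{4224}\right) = 1450 \left(- \frac{5408153}{4224}\right) = - \frac{3920910925}{2112}$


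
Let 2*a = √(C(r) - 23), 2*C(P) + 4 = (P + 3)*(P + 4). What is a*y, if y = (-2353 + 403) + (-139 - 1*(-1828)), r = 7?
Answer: -261*√30/2 ≈ -714.78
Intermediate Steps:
C(P) = -2 + (3 + P)*(4 + P)/2 (C(P) = -2 + ((P + 3)*(P + 4))/2 = -2 + ((3 + P)*(4 + P))/2 = -2 + (3 + P)*(4 + P)/2)
a = √30/2 (a = √((4 + (½)*7² + (7/2)*7) - 23)/2 = √((4 + (½)*49 + 49/2) - 23)/2 = √((4 + 49/2 + 49/2) - 23)/2 = √(53 - 23)/2 = √30/2 ≈ 2.7386)
y = -261 (y = -1950 + (-139 + 1828) = -1950 + 1689 = -261)
a*y = (√30/2)*(-261) = -261*√30/2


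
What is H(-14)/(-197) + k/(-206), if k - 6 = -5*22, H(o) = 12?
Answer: 9008/20291 ≈ 0.44394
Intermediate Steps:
k = -104 (k = 6 - 5*22 = 6 - 110 = -104)
H(-14)/(-197) + k/(-206) = 12/(-197) - 104/(-206) = 12*(-1/197) - 104*(-1/206) = -12/197 + 52/103 = 9008/20291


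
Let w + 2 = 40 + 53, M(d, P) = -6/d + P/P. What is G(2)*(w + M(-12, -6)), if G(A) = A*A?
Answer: 370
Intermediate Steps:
G(A) = A**2
M(d, P) = 1 - 6/d (M(d, P) = -6/d + 1 = 1 - 6/d)
w = 91 (w = -2 + (40 + 53) = -2 + 93 = 91)
G(2)*(w + M(-12, -6)) = 2**2*(91 + (-6 - 12)/(-12)) = 4*(91 - 1/12*(-18)) = 4*(91 + 3/2) = 4*(185/2) = 370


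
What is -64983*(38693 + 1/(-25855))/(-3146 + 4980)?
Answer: -32504740741131/23709035 ≈ -1.3710e+6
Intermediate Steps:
-64983*(38693 + 1/(-25855))/(-3146 + 4980) = -64983/(1834/(38693 - 1/25855)) = -64983/(1834/(1000407514/25855)) = -64983/(1834*(25855/1000407514)) = -64983/23709035/500203757 = -64983*500203757/23709035 = -32504740741131/23709035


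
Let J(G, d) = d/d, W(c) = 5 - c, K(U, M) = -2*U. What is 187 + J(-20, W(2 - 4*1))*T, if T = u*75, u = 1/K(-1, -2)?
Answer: 449/2 ≈ 224.50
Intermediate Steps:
u = ½ (u = 1/(-2*(-1)) = 1/2 = ½ ≈ 0.50000)
J(G, d) = 1
T = 75/2 (T = (½)*75 = 75/2 ≈ 37.500)
187 + J(-20, W(2 - 4*1))*T = 187 + 1*(75/2) = 187 + 75/2 = 449/2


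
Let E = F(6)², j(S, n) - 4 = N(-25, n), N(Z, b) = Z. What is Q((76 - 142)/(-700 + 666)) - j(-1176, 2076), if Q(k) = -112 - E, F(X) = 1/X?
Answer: -3277/36 ≈ -91.028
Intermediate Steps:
j(S, n) = -21 (j(S, n) = 4 - 25 = -21)
F(X) = 1/X
E = 1/36 (E = (1/6)² = (⅙)² = 1/36 ≈ 0.027778)
Q(k) = -4033/36 (Q(k) = -112 - 1*1/36 = -112 - 1/36 = -4033/36)
Q((76 - 142)/(-700 + 666)) - j(-1176, 2076) = -4033/36 - 1*(-21) = -4033/36 + 21 = -3277/36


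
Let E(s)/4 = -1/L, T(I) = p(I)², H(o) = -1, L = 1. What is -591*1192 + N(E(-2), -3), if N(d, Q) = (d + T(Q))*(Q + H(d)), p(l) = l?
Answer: -704492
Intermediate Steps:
T(I) = I²
E(s) = -4 (E(s) = 4*(-1/1) = 4*(-1*1) = 4*(-1) = -4)
N(d, Q) = (-1 + Q)*(d + Q²) (N(d, Q) = (d + Q²)*(Q - 1) = (d + Q²)*(-1 + Q) = (-1 + Q)*(d + Q²))
-591*1192 + N(E(-2), -3) = -591*1192 + ((-3)³ - 1*(-4) - 1*(-3)² - 3*(-4)) = -704472 + (-27 + 4 - 1*9 + 12) = -704472 + (-27 + 4 - 9 + 12) = -704472 - 20 = -704492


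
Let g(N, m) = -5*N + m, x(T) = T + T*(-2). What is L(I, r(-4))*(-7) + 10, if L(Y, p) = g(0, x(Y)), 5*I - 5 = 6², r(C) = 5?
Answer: 337/5 ≈ 67.400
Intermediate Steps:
I = 41/5 (I = 1 + (⅕)*6² = 1 + (⅕)*36 = 1 + 36/5 = 41/5 ≈ 8.2000)
x(T) = -T (x(T) = T - 2*T = -T)
g(N, m) = m - 5*N
L(Y, p) = -Y (L(Y, p) = -Y - 5*0 = -Y + 0 = -Y)
L(I, r(-4))*(-7) + 10 = -1*41/5*(-7) + 10 = -41/5*(-7) + 10 = 287/5 + 10 = 337/5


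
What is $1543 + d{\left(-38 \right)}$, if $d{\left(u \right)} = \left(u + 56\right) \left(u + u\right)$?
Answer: $175$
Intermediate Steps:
$d{\left(u \right)} = 2 u \left(56 + u\right)$ ($d{\left(u \right)} = \left(56 + u\right) 2 u = 2 u \left(56 + u\right)$)
$1543 + d{\left(-38 \right)} = 1543 + 2 \left(-38\right) \left(56 - 38\right) = 1543 + 2 \left(-38\right) 18 = 1543 - 1368 = 175$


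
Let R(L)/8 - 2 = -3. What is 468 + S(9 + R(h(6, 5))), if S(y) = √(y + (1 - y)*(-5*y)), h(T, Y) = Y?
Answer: 469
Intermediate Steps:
R(L) = -8 (R(L) = 16 + 8*(-3) = 16 - 24 = -8)
S(y) = √(y - 5*y*(1 - y))
468 + S(9 + R(h(6, 5))) = 468 + √((9 - 8)*(-4 + 5*(9 - 8))) = 468 + √(1*(-4 + 5*1)) = 468 + √(1*(-4 + 5)) = 468 + √(1*1) = 468 + √1 = 468 + 1 = 469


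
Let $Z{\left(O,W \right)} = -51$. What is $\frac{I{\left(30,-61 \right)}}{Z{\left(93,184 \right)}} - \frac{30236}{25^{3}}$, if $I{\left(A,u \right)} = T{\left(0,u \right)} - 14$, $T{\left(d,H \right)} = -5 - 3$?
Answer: $- \frac{1198286}{796875} \approx -1.5037$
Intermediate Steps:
$T{\left(d,H \right)} = -8$ ($T{\left(d,H \right)} = -5 - 3 = -8$)
$I{\left(A,u \right)} = -22$ ($I{\left(A,u \right)} = -8 - 14 = -22$)
$\frac{I{\left(30,-61 \right)}}{Z{\left(93,184 \right)}} - \frac{30236}{25^{3}} = - \frac{22}{-51} - \frac{30236}{25^{3}} = \left(-22\right) \left(- \frac{1}{51}\right) - \frac{30236}{15625} = \frac{22}{51} - \frac{30236}{15625} = - \frac{1198286}{796875}$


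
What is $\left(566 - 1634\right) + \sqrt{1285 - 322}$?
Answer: $-1068 + 3 \sqrt{107} \approx -1037.0$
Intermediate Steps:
$\left(566 - 1634\right) + \sqrt{1285 - 322} = -1068 + \sqrt{963} = -1068 + 3 \sqrt{107}$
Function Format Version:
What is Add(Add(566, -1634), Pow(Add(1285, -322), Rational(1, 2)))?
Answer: Add(-1068, Mul(3, Pow(107, Rational(1, 2)))) ≈ -1037.0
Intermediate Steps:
Add(Add(566, -1634), Pow(Add(1285, -322), Rational(1, 2))) = Add(-1068, Pow(963, Rational(1, 2))) = Add(-1068, Mul(3, Pow(107, Rational(1, 2))))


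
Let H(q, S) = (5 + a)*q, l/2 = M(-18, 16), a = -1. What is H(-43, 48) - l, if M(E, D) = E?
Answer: -136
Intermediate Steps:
l = -36 (l = 2*(-18) = -36)
H(q, S) = 4*q (H(q, S) = (5 - 1)*q = 4*q)
H(-43, 48) - l = 4*(-43) - 1*(-36) = -172 + 36 = -136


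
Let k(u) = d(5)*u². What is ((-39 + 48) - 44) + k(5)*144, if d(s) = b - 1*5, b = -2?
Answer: -25235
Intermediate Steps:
d(s) = -7 (d(s) = -2 - 1*5 = -2 - 5 = -7)
k(u) = -7*u²
((-39 + 48) - 44) + k(5)*144 = ((-39 + 48) - 44) - 7*5²*144 = (9 - 44) - 7*25*144 = -35 - 175*144 = -35 - 25200 = -25235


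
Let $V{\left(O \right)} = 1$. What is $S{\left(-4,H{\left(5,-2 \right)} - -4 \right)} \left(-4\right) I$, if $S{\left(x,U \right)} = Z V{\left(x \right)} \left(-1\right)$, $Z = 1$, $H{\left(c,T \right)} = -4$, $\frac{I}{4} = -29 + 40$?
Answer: $176$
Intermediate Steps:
$I = 44$ ($I = 4 \left(-29 + 40\right) = 4 \cdot 11 = 44$)
$S{\left(x,U \right)} = -1$ ($S{\left(x,U \right)} = 1 \cdot 1 \left(-1\right) = 1 \left(-1\right) = -1$)
$S{\left(-4,H{\left(5,-2 \right)} - -4 \right)} \left(-4\right) I = \left(-1\right) \left(-4\right) 44 = 4 \cdot 44 = 176$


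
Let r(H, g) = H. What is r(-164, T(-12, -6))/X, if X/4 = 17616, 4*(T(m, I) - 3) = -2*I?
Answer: -41/17616 ≈ -0.0023274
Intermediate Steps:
T(m, I) = 3 - I/2 (T(m, I) = 3 + (-2*I)/4 = 3 - I/2)
X = 70464 (X = 4*17616 = 70464)
r(-164, T(-12, -6))/X = -164/70464 = -164*1/70464 = -41/17616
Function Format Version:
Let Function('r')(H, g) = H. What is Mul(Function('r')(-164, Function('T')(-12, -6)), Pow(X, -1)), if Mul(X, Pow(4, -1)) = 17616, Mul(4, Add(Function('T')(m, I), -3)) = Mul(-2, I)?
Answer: Rational(-41, 17616) ≈ -0.0023274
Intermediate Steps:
Function('T')(m, I) = Add(3, Mul(Rational(-1, 2), I)) (Function('T')(m, I) = Add(3, Mul(Rational(1, 4), Mul(-2, I))) = Add(3, Mul(Rational(-1, 2), I)))
X = 70464 (X = Mul(4, 17616) = 70464)
Mul(Function('r')(-164, Function('T')(-12, -6)), Pow(X, -1)) = Mul(-164, Pow(70464, -1)) = Mul(-164, Rational(1, 70464)) = Rational(-41, 17616)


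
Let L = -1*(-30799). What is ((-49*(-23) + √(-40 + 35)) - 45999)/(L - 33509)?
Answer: 22436/1355 - I*√5/2710 ≈ 16.558 - 0.00082512*I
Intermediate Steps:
L = 30799
((-49*(-23) + √(-40 + 35)) - 45999)/(L - 33509) = ((-49*(-23) + √(-40 + 35)) - 45999)/(30799 - 33509) = ((1127 + √(-5)) - 45999)/(-2710) = ((1127 + I*√5) - 45999)*(-1/2710) = (-44872 + I*√5)*(-1/2710) = 22436/1355 - I*√5/2710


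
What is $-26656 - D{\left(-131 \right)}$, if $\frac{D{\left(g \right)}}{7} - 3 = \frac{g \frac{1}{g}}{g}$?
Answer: $- \frac{3494680}{131} \approx -26677.0$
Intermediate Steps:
$D{\left(g \right)} = 21 + \frac{7}{g}$ ($D{\left(g \right)} = 21 + 7 \frac{g \frac{1}{g}}{g} = 21 + 7 \cdot 1 \frac{1}{g} = 21 + \frac{7}{g}$)
$-26656 - D{\left(-131 \right)} = -26656 - \left(21 + \frac{7}{-131}\right) = -26656 - \left(21 + 7 \left(- \frac{1}{131}\right)\right) = -26656 - \left(21 - \frac{7}{131}\right) = -26656 - \frac{2744}{131} = - \frac{3494680}{131}$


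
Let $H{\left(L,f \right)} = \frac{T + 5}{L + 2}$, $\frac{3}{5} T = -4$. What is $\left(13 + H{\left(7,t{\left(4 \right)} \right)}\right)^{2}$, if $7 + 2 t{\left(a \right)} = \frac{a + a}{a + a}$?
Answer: $\frac{119716}{729} \approx 164.22$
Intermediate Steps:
$T = - \frac{20}{3}$ ($T = \frac{5}{3} \left(-4\right) = - \frac{20}{3} \approx -6.6667$)
$t{\left(a \right)} = -3$ ($t{\left(a \right)} = - \frac{7}{2} + \frac{\left(a + a\right) \frac{1}{a + a}}{2} = - \frac{7}{2} + \frac{2 a \frac{1}{2 a}}{2} = - \frac{7}{2} + \frac{1}{2} \cdot 1 = - \frac{7}{2} + \frac{1}{2} = -3$)
$H{\left(L,f \right)} = - \frac{5}{3 \left(2 + L\right)}$ ($H{\left(L,f \right)} = \frac{- \frac{20}{3} + 5}{L + 2} = - \frac{5}{3 \left(2 + L\right)}$)
$\left(13 + H{\left(7,t{\left(4 \right)} \right)}\right)^{2} = \left(13 - \frac{5}{6 + 3 \cdot 7}\right)^{2} = \left(13 - \frac{5}{6 + 21}\right)^{2} = \left(13 - \frac{5}{27}\right)^{2} = \left(\frac{346}{27}\right)^{2} = \frac{119716}{729}$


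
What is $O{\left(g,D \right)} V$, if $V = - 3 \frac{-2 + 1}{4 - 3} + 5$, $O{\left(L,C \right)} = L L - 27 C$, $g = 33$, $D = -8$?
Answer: $10440$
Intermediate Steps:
$O{\left(L,C \right)} = L^{2} - 27 C$
$V = 8$ ($V = - 3 \left(- 1^{-1}\right) + 5 = - 3 \left(\left(-1\right) 1\right) + 5 = \left(-3\right) \left(-1\right) + 5 = 3 + 5 = 8$)
$O{\left(g,D \right)} V = \left(33^{2} - -216\right) 8 = \left(1089 + 216\right) 8 = 1305 \cdot 8 = 10440$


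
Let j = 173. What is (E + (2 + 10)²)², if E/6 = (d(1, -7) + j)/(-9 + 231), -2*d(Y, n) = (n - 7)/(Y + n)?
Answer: 1088934001/49284 ≈ 22095.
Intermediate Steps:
d(Y, n) = -(-7 + n)/(2*(Y + n)) (d(Y, n) = -(n - 7)/(2*(Y + n)) = -(-7 + n)/(2*(Y + n)))
E = 1031/222 (E = 6*(((7 - 1*(-7))/(2*(1 - 7)) + 173)/(-9 + 231)) = 6*(((½)*(7 + 7)/(-6) + 173)/222) = 6*(((½)*(-⅙)*14 + 173)*(1/222)) = 6*((-7/6 + 173)*(1/222)) = 6*((1031/6)*(1/222)) = 6*(1031/1332) = 1031/222 ≈ 4.6441)
(E + (2 + 10)²)² = (1031/222 + (2 + 10)²)² = (1031/222 + 12²)² = (1031/222 + 144)² = (32999/222)² = 1088934001/49284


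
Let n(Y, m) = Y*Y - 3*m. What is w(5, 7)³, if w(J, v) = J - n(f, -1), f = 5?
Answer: -12167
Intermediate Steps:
n(Y, m) = Y² - 3*m
w(J, v) = -28 + J (w(J, v) = J - (5² - 3*(-1)) = J - (25 + 3) = J - 1*28 = J - 28 = -28 + J)
w(5, 7)³ = (-28 + 5)³ = (-23)³ = -12167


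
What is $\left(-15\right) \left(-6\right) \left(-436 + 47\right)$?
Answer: $-35010$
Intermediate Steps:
$\left(-15\right) \left(-6\right) \left(-436 + 47\right) = 90 \left(-389\right) = -35010$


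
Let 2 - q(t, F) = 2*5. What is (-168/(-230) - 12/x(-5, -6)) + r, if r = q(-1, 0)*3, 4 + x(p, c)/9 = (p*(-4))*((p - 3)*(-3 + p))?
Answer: -2561047/110055 ≈ -23.271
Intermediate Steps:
q(t, F) = -8 (q(t, F) = 2 - 2*5 = 2 - 1*10 = 2 - 10 = -8)
x(p, c) = -36 - 36*p*(-3 + p)² (x(p, c) = -36 + 9*((p*(-4))*((p - 3)*(-3 + p))) = -36 + 9*((-4*p)*((-3 + p)*(-3 + p))) = -36 + 9*((-4*p)*(-3 + p)²) = -36 + 9*(-4*p*(-3 + p)²) = -36 - 36*p*(-3 + p)²)
r = -24 (r = -8*3 = -24)
(-168/(-230) - 12/x(-5, -6)) + r = (-168/(-230) - 12/(-36 - 36*(-5)*(-3 - 5)²)) - 24 = (-168*(-1/230) - 12/(-36 - 36*(-5)*(-8)²)) - 24 = (84/115 - 12/(-36 - 36*(-5)*64)) - 24 = (84/115 - 12/(-36 + 11520)) - 24 = (84/115 - 12/11484) - 24 = (84/115 - 12*1/11484) - 24 = (84/115 - 1/957) - 24 = 80273/110055 - 24 = -2561047/110055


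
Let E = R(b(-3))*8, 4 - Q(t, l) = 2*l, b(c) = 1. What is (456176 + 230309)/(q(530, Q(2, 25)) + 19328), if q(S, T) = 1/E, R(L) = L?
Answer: 1098376/30925 ≈ 35.517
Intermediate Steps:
Q(t, l) = 4 - 2*l
E = 8 (E = 1*8 = 8)
q(S, T) = ⅛ (q(S, T) = 1/8 = ⅛)
(456176 + 230309)/(q(530, Q(2, 25)) + 19328) = (456176 + 230309)/(⅛ + 19328) = 686485/(154625/8) = 686485*(8/154625) = 1098376/30925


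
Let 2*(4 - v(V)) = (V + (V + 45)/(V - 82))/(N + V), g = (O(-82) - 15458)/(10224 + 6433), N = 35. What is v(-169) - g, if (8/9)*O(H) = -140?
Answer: 4827847943/1120483076 ≈ 4.3087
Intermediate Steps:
O(H) = -315/2 (O(H) = (9/8)*(-140) = -315/2)
g = -31231/33314 (g = (-315/2 - 15458)/(10224 + 6433) = -31231/2/16657 = -31231/2*1/16657 = -31231/33314 ≈ -0.93747)
v(V) = 4 - (V + (45 + V)/(-82 + V))/(2*(35 + V)) (v(V) = 4 - (V + (V + 45)/(V - 82))/(2*(35 + V)) = 4 - (V + (45 + V)/(-82 + V))/(2*(35 + V)))
v(-169) - g = (23005 - 7*(-169)**2 + 295*(-169))/(2*(2870 - 1*(-169)**2 + 47*(-169))) - 1*(-31231/33314) = (23005 - 7*28561 - 49855)/(2*(2870 - 1*28561 - 7943)) + 31231/33314 = (23005 - 199927 - 49855)/(2*(2870 - 28561 - 7943)) + 31231/33314 = (1/2)*(-226777)/(-33634) + 31231/33314 = (1/2)*(-1/33634)*(-226777) + 31231/33314 = 226777/67268 + 31231/33314 = 4827847943/1120483076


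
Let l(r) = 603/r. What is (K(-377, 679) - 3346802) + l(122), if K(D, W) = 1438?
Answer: -408133805/122 ≈ -3.3454e+6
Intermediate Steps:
(K(-377, 679) - 3346802) + l(122) = (1438 - 3346802) + 603/122 = -3345364 + 603*(1/122) = -3345364 + 603/122 = -408133805/122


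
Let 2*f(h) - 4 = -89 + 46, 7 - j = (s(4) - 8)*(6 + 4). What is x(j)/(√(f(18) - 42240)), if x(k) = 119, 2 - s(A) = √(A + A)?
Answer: -119*I*√18782/28173 ≈ -0.57887*I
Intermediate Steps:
s(A) = 2 - √2*√A (s(A) = 2 - √(A + A) = 2 - √(2*A) = 2 - √2*√A)
j = 67 + 20*√2 (j = 7 - ((2 - √2*√4) - 8)*(6 + 4) = 7 - ((2 - 1*√2*2) - 8)*10 = 7 - ((2 - 2*√2) - 8)*10 = 7 - (-6 - 2*√2)*10 = 7 - (-60 - 20*√2) = 7 + (60 + 20*√2) = 67 + 20*√2 ≈ 95.284)
f(h) = -39/2 (f(h) = 2 + (-89 + 46)/2 = 2 + (½)*(-43) = 2 - 43/2 = -39/2)
x(j)/(√(f(18) - 42240)) = 119/(√(-39/2 - 42240)) = 119/(√(-84519/2)) = 119/((3*I*√18782/2)) = 119*(-I*√18782/28173) = -119*I*√18782/28173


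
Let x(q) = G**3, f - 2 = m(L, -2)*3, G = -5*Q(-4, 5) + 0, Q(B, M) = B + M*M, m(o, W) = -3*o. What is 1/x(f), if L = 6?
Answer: -1/1157625 ≈ -8.6384e-7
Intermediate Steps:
Q(B, M) = B + M**2
G = -105 (G = -5*(-4 + 5**2) + 0 = -5*(-4 + 25) + 0 = -5*21 + 0 = -105 + 0 = -105)
f = -52 (f = 2 - 3*6*3 = 2 - 18*3 = 2 - 54 = -52)
x(q) = -1157625 (x(q) = (-105)**3 = -1157625)
1/x(f) = 1/(-1157625) = -1/1157625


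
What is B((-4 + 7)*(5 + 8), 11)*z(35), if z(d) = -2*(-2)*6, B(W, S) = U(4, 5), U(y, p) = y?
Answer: 96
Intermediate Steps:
B(W, S) = 4
z(d) = 24 (z(d) = 4*6 = 24)
B((-4 + 7)*(5 + 8), 11)*z(35) = 4*24 = 96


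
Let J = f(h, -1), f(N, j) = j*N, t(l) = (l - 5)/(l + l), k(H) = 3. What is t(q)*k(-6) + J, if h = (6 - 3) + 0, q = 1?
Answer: -9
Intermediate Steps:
h = 3 (h = 3 + 0 = 3)
t(l) = (-5 + l)/(2*l) (t(l) = (-5 + l)/((2*l)) = (-5 + l)*(1/(2*l)) = (-5 + l)/(2*l))
f(N, j) = N*j
J = -3 (J = 3*(-1) = -3)
t(q)*k(-6) + J = ((1/2)*(-5 + 1)/1)*3 - 3 = ((1/2)*1*(-4))*3 - 3 = -2*3 - 3 = -6 - 3 = -9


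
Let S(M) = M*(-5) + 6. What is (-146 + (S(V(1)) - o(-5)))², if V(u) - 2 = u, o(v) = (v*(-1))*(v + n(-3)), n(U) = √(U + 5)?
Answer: 16950 + 1300*√2 ≈ 18788.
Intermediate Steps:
n(U) = √(5 + U)
o(v) = -v*(v + √2) (o(v) = (v*(-1))*(v + √(5 - 3)) = (-v)*(v + √2) = -v*(v + √2))
V(u) = 2 + u
S(M) = 6 - 5*M (S(M) = -5*M + 6 = 6 - 5*M)
(-146 + (S(V(1)) - o(-5)))² = (-146 + ((6 - 5*(2 + 1)) - (-1)*(-5)*(-5 + √2)))² = (-146 + ((6 - 5*3) - (-25 + 5*√2)))² = (-146 + ((6 - 15) + (25 - 5*√2)))² = (-146 + (-9 + (25 - 5*√2)))² = (-146 + (16 - 5*√2))² = (-130 - 5*√2)²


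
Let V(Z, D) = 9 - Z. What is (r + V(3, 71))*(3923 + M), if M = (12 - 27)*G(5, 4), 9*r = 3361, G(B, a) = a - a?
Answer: 13397045/9 ≈ 1.4886e+6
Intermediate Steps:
G(B, a) = 0
r = 3361/9 (r = (⅑)*3361 = 3361/9 ≈ 373.44)
M = 0 (M = (12 - 27)*0 = -15*0 = 0)
(r + V(3, 71))*(3923 + M) = (3361/9 + (9 - 1*3))*(3923 + 0) = (3361/9 + (9 - 3))*3923 = (3361/9 + 6)*3923 = (3415/9)*3923 = 13397045/9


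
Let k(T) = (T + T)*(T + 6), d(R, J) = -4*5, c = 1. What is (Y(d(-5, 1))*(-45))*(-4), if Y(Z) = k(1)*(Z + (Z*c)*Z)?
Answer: 957600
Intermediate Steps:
d(R, J) = -20
k(T) = 2*T*(6 + T) (k(T) = (2*T)*(6 + T) = 2*T*(6 + T))
Y(Z) = 14*Z + 14*Z² (Y(Z) = (2*1*(6 + 1))*(Z + (Z*1)*Z) = (2*1*7)*(Z + Z*Z) = 14*(Z + Z²) = 14*Z + 14*Z²)
(Y(d(-5, 1))*(-45))*(-4) = ((14*(-20)*(1 - 20))*(-45))*(-4) = ((14*(-20)*(-19))*(-45))*(-4) = (5320*(-45))*(-4) = -239400*(-4) = 957600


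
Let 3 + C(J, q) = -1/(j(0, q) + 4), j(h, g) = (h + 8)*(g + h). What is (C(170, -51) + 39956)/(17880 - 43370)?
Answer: -16141013/10297960 ≈ -1.5674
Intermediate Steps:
j(h, g) = (8 + h)*(g + h)
C(J, q) = -3 - 1/(4 + 8*q) (C(J, q) = -3 - 1/((0**2 + 8*q + 8*0 + q*0) + 4) = -3 - 1/((0 + 8*q + 0 + 0) + 4) = -3 - 1/(8*q + 4) = -3 - 1/(4 + 8*q))
(C(170, -51) + 39956)/(17880 - 43370) = ((-13 - 24*(-51))/(4*(1 + 2*(-51))) + 39956)/(17880 - 43370) = ((-13 + 1224)/(4*(1 - 102)) + 39956)/(-25490) = ((1/4)*1211/(-101) + 39956)*(-1/25490) = ((1/4)*(-1/101)*1211 + 39956)*(-1/25490) = (-1211/404 + 39956)*(-1/25490) = (16141013/404)*(-1/25490) = -16141013/10297960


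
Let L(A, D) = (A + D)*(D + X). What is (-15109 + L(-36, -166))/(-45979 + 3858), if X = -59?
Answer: -30341/42121 ≈ -0.72033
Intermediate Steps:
L(A, D) = (-59 + D)*(A + D) (L(A, D) = (A + D)*(D - 59) = (A + D)*(-59 + D) = (-59 + D)*(A + D))
(-15109 + L(-36, -166))/(-45979 + 3858) = (-15109 + ((-166)**2 - 59*(-36) - 59*(-166) - 36*(-166)))/(-45979 + 3858) = (-15109 + (27556 + 2124 + 9794 + 5976))/(-42121) = (-15109 + 45450)*(-1/42121) = 30341*(-1/42121) = -30341/42121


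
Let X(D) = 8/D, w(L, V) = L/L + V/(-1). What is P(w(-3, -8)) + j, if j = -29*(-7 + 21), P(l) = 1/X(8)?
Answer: -405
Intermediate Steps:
w(L, V) = 1 - V (w(L, V) = 1 + V*(-1) = 1 - V)
P(l) = 1 (P(l) = 1/(8/8) = 1/(8*(1/8)) = 1/1 = 1)
j = -406 (j = -29*14 = -406)
P(w(-3, -8)) + j = 1 - 406 = -405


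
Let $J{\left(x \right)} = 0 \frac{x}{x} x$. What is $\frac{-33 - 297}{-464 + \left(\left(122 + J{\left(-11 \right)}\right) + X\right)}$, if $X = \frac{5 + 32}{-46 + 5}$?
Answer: $\frac{13530}{14059} \approx 0.96237$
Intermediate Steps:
$J{\left(x \right)} = 0$ ($J{\left(x \right)} = 0 \cdot 1 x = 0 x = 0$)
$X = - \frac{37}{41}$ ($X = \frac{37}{-41} = 37 \left(- \frac{1}{41}\right) = - \frac{37}{41} \approx -0.90244$)
$\frac{-33 - 297}{-464 + \left(\left(122 + J{\left(-11 \right)}\right) + X\right)} = \frac{-33 - 297}{-464 + \left(\left(122 + 0\right) - \frac{37}{41}\right)} = - \frac{330}{-464 + \left(122 - \frac{37}{41}\right)} = - \frac{330}{-464 + \frac{4965}{41}} = - \frac{330}{- \frac{14059}{41}} = \left(-330\right) \left(- \frac{41}{14059}\right) = \frac{13530}{14059}$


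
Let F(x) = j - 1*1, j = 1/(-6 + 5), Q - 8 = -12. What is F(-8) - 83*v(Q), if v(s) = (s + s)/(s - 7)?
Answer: -686/11 ≈ -62.364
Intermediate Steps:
Q = -4 (Q = 8 - 12 = -4)
v(s) = 2*s/(-7 + s) (v(s) = (2*s)/(-7 + s) = 2*s/(-7 + s))
j = -1 (j = 1/(-1) = -1)
F(x) = -2 (F(x) = -1 - 1*1 = -1 - 1 = -2)
F(-8) - 83*v(Q) = -2 - 166*(-4)/(-7 - 4) = -2 - 166*(-4)/(-11) = -2 - 166*(-4)*(-1)/11 = -2 - 83*8/11 = -2 - 664/11 = -686/11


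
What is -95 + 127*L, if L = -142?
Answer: -18129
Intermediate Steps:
-95 + 127*L = -95 + 127*(-142) = -95 - 18034 = -18129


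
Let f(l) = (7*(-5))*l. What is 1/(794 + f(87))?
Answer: -1/2251 ≈ -0.00044425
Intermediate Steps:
f(l) = -35*l
1/(794 + f(87)) = 1/(794 - 35*87) = 1/(794 - 3045) = 1/(-2251) = -1/2251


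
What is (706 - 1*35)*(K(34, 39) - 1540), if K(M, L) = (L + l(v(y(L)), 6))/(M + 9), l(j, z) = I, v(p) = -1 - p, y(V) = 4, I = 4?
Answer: -1032669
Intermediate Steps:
l(j, z) = 4
K(M, L) = (4 + L)/(9 + M) (K(M, L) = (L + 4)/(M + 9) = (4 + L)/(9 + M))
(706 - 1*35)*(K(34, 39) - 1540) = (706 - 1*35)*((4 + 39)/(9 + 34) - 1540) = (706 - 35)*(43/43 - 1540) = 671*((1/43)*43 - 1540) = 671*(1 - 1540) = 671*(-1539) = -1032669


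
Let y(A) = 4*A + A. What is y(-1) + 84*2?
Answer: 163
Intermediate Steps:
y(A) = 5*A
y(-1) + 84*2 = 5*(-1) + 84*2 = -5 + 168 = 163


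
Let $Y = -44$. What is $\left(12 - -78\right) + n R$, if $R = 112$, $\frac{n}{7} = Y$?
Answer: $-34406$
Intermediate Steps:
$n = -308$ ($n = 7 \left(-44\right) = -308$)
$\left(12 - -78\right) + n R = \left(12 - -78\right) - 34496 = \left(12 + 78\right) - 34496 = 90 - 34496 = -34406$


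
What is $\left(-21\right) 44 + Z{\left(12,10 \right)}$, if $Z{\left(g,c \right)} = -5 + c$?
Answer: $-919$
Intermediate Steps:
$\left(-21\right) 44 + Z{\left(12,10 \right)} = \left(-21\right) 44 + \left(-5 + 10\right) = -924 + 5 = -919$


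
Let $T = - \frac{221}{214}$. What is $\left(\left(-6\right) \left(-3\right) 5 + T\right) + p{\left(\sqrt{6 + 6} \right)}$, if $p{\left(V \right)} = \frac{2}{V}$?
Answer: $\frac{19039}{214} + \frac{\sqrt{3}}{3} \approx 89.545$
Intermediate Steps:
$T = - \frac{221}{214}$ ($T = \left(-221\right) \frac{1}{214} = - \frac{221}{214} \approx -1.0327$)
$\left(\left(-6\right) \left(-3\right) 5 + T\right) + p{\left(\sqrt{6 + 6} \right)} = \left(\left(-6\right) \left(-3\right) 5 - \frac{221}{214}\right) + \frac{2}{\sqrt{6 + 6}} = \left(18 \cdot 5 - \frac{221}{214}\right) + \frac{2}{\sqrt{12}} = \left(90 - \frac{221}{214}\right) + \frac{2}{2 \sqrt{3}} = \frac{19039}{214} + 2 \frac{\sqrt{3}}{6} = \frac{19039}{214} + \frac{\sqrt{3}}{3}$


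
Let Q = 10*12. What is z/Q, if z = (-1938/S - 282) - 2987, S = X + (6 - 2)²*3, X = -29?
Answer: -3371/120 ≈ -28.092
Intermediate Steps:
S = 19 (S = -29 + (6 - 2)²*3 = -29 + 4²*3 = -29 + 16*3 = -29 + 48 = 19)
z = -3371 (z = (-1938/19 - 282) - 2987 = (-1938*1/19 - 282) - 2987 = (-102 - 282) - 2987 = -384 - 2987 = -3371)
Q = 120
z/Q = -3371/120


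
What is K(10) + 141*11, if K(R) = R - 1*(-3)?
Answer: 1564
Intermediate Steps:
K(R) = 3 + R (K(R) = R + 3 = 3 + R)
K(10) + 141*11 = (3 + 10) + 141*11 = 13 + 1551 = 1564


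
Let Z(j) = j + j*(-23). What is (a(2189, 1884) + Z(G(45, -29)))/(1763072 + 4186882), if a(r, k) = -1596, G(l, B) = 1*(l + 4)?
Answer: -1337/2974977 ≈ -0.00044942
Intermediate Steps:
G(l, B) = 4 + l (G(l, B) = 1*(4 + l) = 4 + l)
Z(j) = -22*j (Z(j) = j - 23*j = -22*j)
(a(2189, 1884) + Z(G(45, -29)))/(1763072 + 4186882) = (-1596 - 22*(4 + 45))/(1763072 + 4186882) = (-1596 - 22*49)/5949954 = (-1596 - 1078)*(1/5949954) = -2674*1/5949954 = -1337/2974977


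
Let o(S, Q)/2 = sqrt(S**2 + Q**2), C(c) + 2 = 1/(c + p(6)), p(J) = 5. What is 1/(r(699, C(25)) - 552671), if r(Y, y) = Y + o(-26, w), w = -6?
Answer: -137993/76168271484 - sqrt(178)/76168271484 ≈ -1.8119e-6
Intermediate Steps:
C(c) = -2 + 1/(5 + c) (C(c) = -2 + 1/(c + 5) = -2 + 1/(5 + c))
o(S, Q) = 2*sqrt(Q**2 + S**2) (o(S, Q) = 2*sqrt(S**2 + Q**2) = 2*sqrt(Q**2 + S**2))
r(Y, y) = Y + 4*sqrt(178) (r(Y, y) = Y + 2*sqrt((-6)**2 + (-26)**2) = Y + 2*sqrt(36 + 676) = Y + 2*sqrt(712) = Y + 2*(2*sqrt(178)) = Y + 4*sqrt(178))
1/(r(699, C(25)) - 552671) = 1/((699 + 4*sqrt(178)) - 552671) = 1/(-551972 + 4*sqrt(178))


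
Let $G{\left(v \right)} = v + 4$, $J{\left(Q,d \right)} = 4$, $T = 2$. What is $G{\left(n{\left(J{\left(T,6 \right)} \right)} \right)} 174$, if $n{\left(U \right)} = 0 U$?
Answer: $696$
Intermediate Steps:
$n{\left(U \right)} = 0$
$G{\left(v \right)} = 4 + v$
$G{\left(n{\left(J{\left(T,6 \right)} \right)} \right)} 174 = \left(4 + 0\right) 174 = 4 \cdot 174 = 696$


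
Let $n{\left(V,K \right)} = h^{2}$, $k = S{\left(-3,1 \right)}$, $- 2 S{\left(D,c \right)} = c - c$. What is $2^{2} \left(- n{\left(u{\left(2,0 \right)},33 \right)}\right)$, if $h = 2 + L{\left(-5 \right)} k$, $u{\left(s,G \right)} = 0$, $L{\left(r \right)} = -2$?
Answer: $-16$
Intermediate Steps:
$S{\left(D,c \right)} = 0$ ($S{\left(D,c \right)} = - \frac{c - c}{2} = \left(- \frac{1}{2}\right) 0 = 0$)
$k = 0$
$h = 2$ ($h = 2 - 0 = 2 + 0 = 2$)
$n{\left(V,K \right)} = 4$ ($n{\left(V,K \right)} = 2^{2} = 4$)
$2^{2} \left(- n{\left(u{\left(2,0 \right)},33 \right)}\right) = 2^{2} \left(\left(-1\right) 4\right) = 4 \left(-4\right) = -16$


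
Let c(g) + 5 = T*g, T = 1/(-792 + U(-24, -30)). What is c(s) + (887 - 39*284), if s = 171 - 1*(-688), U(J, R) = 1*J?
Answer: -8319163/816 ≈ -10195.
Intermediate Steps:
U(J, R) = J
T = -1/816 (T = 1/(-792 - 24) = 1/(-816) = -1/816 ≈ -0.0012255)
s = 859 (s = 171 + 688 = 859)
c(g) = -5 - g/816
c(s) + (887 - 39*284) = (-5 - 1/816*859) + (887 - 39*284) = (-5 - 859/816) + (887 - 11076) = -4939/816 - 10189 = -8319163/816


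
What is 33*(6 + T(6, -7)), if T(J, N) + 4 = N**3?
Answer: -11253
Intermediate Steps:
T(J, N) = -4 + N**3
33*(6 + T(6, -7)) = 33*(6 + (-4 + (-7)**3)) = 33*(6 + (-4 - 343)) = 33*(6 - 347) = 33*(-341) = -11253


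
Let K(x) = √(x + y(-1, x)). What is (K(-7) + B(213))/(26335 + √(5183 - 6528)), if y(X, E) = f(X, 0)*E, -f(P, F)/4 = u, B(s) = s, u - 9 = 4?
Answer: (213 + √357)/(26335 + I*√1345) ≈ 0.0088055 - 1.2263e-5*I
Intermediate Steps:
u = 13 (u = 9 + 4 = 13)
f(P, F) = -52 (f(P, F) = -4*13 = -52)
y(X, E) = -52*E
K(x) = √51*√(-x) (K(x) = √(x - 52*x) = √(-51*x) = √51*√(-x))
(K(-7) + B(213))/(26335 + √(5183 - 6528)) = (√51*√(-1*(-7)) + 213)/(26335 + √(5183 - 6528)) = (√51*√7 + 213)/(26335 + √(-1345)) = (√357 + 213)/(26335 + I*√1345) = (213 + √357)/(26335 + I*√1345)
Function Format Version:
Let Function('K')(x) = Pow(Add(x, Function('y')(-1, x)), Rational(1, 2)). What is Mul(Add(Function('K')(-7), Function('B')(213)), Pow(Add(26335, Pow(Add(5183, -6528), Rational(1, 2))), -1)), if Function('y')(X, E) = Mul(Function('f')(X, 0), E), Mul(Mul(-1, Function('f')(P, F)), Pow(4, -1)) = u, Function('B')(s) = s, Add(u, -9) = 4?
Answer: Mul(Pow(Add(26335, Mul(I, Pow(1345, Rational(1, 2)))), -1), Add(213, Pow(357, Rational(1, 2)))) ≈ Add(0.0088055, Mul(-1.2263e-5, I))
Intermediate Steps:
u = 13 (u = Add(9, 4) = 13)
Function('f')(P, F) = -52 (Function('f')(P, F) = Mul(-4, 13) = -52)
Function('y')(X, E) = Mul(-52, E)
Function('K')(x) = Mul(Pow(51, Rational(1, 2)), Pow(Mul(-1, x), Rational(1, 2))) (Function('K')(x) = Pow(Add(x, Mul(-52, x)), Rational(1, 2)) = Pow(Mul(-51, x), Rational(1, 2)) = Mul(Pow(51, Rational(1, 2)), Pow(Mul(-1, x), Rational(1, 2))))
Mul(Add(Function('K')(-7), Function('B')(213)), Pow(Add(26335, Pow(Add(5183, -6528), Rational(1, 2))), -1)) = Mul(Add(Mul(Pow(51, Rational(1, 2)), Pow(Mul(-1, -7), Rational(1, 2))), 213), Pow(Add(26335, Pow(Add(5183, -6528), Rational(1, 2))), -1)) = Mul(Add(Mul(Pow(51, Rational(1, 2)), Pow(7, Rational(1, 2))), 213), Pow(Add(26335, Pow(-1345, Rational(1, 2))), -1)) = Mul(Add(Pow(357, Rational(1, 2)), 213), Pow(Add(26335, Mul(I, Pow(1345, Rational(1, 2)))), -1)) = Mul(Add(213, Pow(357, Rational(1, 2))), Pow(Add(26335, Mul(I, Pow(1345, Rational(1, 2)))), -1)) = Mul(Pow(Add(26335, Mul(I, Pow(1345, Rational(1, 2)))), -1), Add(213, Pow(357, Rational(1, 2))))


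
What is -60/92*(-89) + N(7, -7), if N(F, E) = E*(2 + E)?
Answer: 2140/23 ≈ 93.043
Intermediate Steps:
-60/92*(-89) + N(7, -7) = -60/92*(-89) - 7*(2 - 7) = -60*1/92*(-89) - 7*(-5) = -15/23*(-89) + 35 = 1335/23 + 35 = 2140/23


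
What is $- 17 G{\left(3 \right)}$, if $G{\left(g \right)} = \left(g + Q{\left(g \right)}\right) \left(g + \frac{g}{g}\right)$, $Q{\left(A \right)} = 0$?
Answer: $-204$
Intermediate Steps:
$G{\left(g \right)} = g \left(1 + g\right)$ ($G{\left(g \right)} = \left(g + 0\right) \left(g + \frac{g}{g}\right) = g \left(g + 1\right) = g \left(1 + g\right)$)
$- 17 G{\left(3 \right)} = - 17 \cdot 3 \left(1 + 3\right) = - 17 \cdot 3 \cdot 4 = \left(-17\right) 12 = -204$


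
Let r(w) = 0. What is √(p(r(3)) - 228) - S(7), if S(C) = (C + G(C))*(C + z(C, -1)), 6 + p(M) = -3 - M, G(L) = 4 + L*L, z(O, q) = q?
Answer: -360 + I*√237 ≈ -360.0 + 15.395*I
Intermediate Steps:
G(L) = 4 + L²
p(M) = -9 - M (p(M) = -6 + (-3 - M) = -9 - M)
S(C) = (-1 + C)*(4 + C + C²) (S(C) = (C + (4 + C²))*(C - 1) = (4 + C + C²)*(-1 + C) = (-1 + C)*(4 + C + C²))
√(p(r(3)) - 228) - S(7) = √((-9 - 1*0) - 228) - (-4 + 7³ + 3*7) = √((-9 + 0) - 228) - (-4 + 343 + 21) = √(-9 - 228) - 1*360 = √(-237) - 360 = I*√237 - 360 = -360 + I*√237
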